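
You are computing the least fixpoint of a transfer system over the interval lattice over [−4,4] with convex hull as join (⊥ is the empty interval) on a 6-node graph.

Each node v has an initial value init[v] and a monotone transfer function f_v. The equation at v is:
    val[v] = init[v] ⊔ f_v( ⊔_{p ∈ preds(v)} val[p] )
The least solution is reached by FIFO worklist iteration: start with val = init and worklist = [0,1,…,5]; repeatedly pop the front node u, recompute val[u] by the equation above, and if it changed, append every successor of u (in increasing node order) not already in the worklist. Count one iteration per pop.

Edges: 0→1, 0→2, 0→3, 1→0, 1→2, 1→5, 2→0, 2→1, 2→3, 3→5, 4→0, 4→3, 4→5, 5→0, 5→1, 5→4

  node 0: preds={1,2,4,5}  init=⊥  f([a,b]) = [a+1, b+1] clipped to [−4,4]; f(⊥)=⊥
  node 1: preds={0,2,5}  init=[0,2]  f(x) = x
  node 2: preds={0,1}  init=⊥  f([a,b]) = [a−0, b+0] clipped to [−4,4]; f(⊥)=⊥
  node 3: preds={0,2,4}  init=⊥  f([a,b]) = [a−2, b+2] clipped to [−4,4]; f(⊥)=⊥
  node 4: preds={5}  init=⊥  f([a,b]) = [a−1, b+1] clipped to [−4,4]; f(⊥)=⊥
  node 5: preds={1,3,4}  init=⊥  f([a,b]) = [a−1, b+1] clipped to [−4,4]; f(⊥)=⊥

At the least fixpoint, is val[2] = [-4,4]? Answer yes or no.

yes

Trace (20 dequeues):
  [1] u=0 | in [0,2] | out [1,3] | prev ⊥ | push {}
  [2] u=1 | in [1,3] | out [0,3] | prev [0,2] | push {0}
  [3] u=2 | in [0,3] | out [0,3] | prev ⊥ | push {1}
  [4] u=3 | in [0,3] | out [-2,4] | prev ⊥ | push {}
  [5] u=4 | in ⊥ | out ⊥ | ==
  [6] u=5 | in [-2,4] | out [-3,4] | prev ⊥ | push {4}
  [7] u=0 | in [-3,4] | out [-2,4] | prev [1,3] | push {2,3}
  [8] u=1 | in [-3,4] | out [-3,4] | prev [0,3] | push {0,5}
  [9] u=4 | in [-3,4] | out [-4,4] | prev ⊥ | push {}
  [10] u=2 | in [-3,4] | out [-3,4] | prev [0,3] | push {1}
  [11] u=3 | in [-4,4] | out [-4,4] | prev [-2,4] | push {}
  [12] u=0 | in [-4,4] | out [-3,4] | prev [-2,4] | push {2,3}
  [13] u=5 | in [-4,4] | out [-4,4] | prev [-3,4] | push {0,4}
  [14] u=1 | in [-4,4] | out [-4,4] | prev [-3,4] | push {5}
  [15] u=2 | in [-4,4] | out [-4,4] | prev [-3,4] | push {1}
  [16] u=3 | in [-4,4] | out [-4,4] | ==
  [17] u=0 | in [-4,4] | out [-3,4] | ==
  [18] u=4 | in [-4,4] | out [-4,4] | ==
  [19] u=5 | in [-4,4] | out [-4,4] | ==
  [20] u=1 | in [-4,4] | out [-4,4] | ==

Converged values:
  [0] [-3,4]
  [1] [-4,4]
  [2] [-4,4]
  [3] [-4,4]
  [4] [-4,4]
  [5] [-4,4]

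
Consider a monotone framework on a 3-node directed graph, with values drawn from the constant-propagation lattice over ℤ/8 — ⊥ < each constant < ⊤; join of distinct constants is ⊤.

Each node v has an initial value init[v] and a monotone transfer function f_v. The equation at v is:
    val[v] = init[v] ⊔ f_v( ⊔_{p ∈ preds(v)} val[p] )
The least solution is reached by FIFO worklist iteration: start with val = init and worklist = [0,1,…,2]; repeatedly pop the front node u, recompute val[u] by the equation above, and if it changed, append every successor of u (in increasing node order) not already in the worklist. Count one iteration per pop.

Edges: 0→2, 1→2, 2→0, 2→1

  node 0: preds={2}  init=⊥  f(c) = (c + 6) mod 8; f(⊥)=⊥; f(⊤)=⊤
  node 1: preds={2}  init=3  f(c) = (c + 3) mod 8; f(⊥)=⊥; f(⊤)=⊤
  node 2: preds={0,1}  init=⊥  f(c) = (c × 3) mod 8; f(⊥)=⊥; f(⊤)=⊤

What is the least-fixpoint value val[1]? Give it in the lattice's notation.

⊤

Worklist (9 pops):
  #1 pop 0: in=⊥ → ⊥ (no change)
  #2 pop 1: in=⊥ → 3 (no change)
  #3 pop 2: in=3 → 1 (was ⊥); enqueue [0,1]
  #4 pop 0: in=1 → 7 (was ⊥); enqueue [2]
  #5 pop 1: in=1 → ⊤ (was 3); enqueue []
  #6 pop 2: in=⊤ → ⊤ (was 1); enqueue [0,1]
  #7 pop 0: in=⊤ → ⊤ (was 7); enqueue [2]
  #8 pop 1: in=⊤ → ⊤ (no change)
  #9 pop 2: in=⊤ → ⊤ (no change)

Fixpoint:
  val[0] = ⊤
  val[1] = ⊤
  val[2] = ⊤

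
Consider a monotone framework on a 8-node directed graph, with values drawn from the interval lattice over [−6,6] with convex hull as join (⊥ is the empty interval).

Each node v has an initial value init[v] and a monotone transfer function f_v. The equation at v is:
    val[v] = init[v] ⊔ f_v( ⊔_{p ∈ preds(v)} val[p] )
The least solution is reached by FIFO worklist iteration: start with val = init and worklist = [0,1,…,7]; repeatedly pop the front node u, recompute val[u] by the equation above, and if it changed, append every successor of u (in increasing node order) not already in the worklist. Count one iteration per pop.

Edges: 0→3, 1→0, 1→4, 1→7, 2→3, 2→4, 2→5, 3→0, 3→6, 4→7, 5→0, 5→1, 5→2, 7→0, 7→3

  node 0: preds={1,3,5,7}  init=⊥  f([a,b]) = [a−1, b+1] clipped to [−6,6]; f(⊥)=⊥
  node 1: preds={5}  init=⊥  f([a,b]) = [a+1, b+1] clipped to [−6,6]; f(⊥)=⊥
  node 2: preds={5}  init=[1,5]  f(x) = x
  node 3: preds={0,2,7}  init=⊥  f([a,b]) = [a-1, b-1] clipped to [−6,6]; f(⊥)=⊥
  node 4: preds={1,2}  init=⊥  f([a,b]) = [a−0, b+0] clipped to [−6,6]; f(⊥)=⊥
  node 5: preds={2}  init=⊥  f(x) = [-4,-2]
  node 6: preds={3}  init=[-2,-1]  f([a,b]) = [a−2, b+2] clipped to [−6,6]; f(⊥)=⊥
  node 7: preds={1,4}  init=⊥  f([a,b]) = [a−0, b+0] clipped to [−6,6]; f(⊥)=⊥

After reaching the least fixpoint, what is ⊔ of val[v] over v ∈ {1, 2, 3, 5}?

Worklist (19 pops):
  #1 pop 0: in=⊥ → ⊥ (no change)
  #2 pop 1: in=⊥ → ⊥ (no change)
  #3 pop 2: in=⊥ → [1,5] (no change)
  #4 pop 3: in=[1,5] → [0,4] (was ⊥); enqueue [0]
  #5 pop 4: in=[1,5] → [1,5] (was ⊥); enqueue []
  #6 pop 5: in=[1,5] → [-4,-2] (was ⊥); enqueue [1,2]
  #7 pop 6: in=[0,4] → [-2,6] (was [-2,-1]); enqueue []
  #8 pop 7: in=[1,5] → [1,5] (was ⊥); enqueue [3]
  #9 pop 0: in=[-4,5] → [-5,6] (was ⊥); enqueue []
  #10 pop 1: in=[-4,-2] → [-3,-1] (was ⊥); enqueue [0,4,7]
  #11 pop 2: in=[-4,-2] → [-4,5] (was [1,5]); enqueue [5]
  #12 pop 3: in=[-5,6] → [-6,5] (was [0,4]); enqueue [6]
  #13 pop 0: in=[-6,5] → [-6,6] (was [-5,6]); enqueue [3]
  #14 pop 4: in=[-4,5] → [-4,5] (was [1,5]); enqueue []
  #15 pop 7: in=[-4,5] → [-4,5] (was [1,5]); enqueue [0]
  #16 pop 5: in=[-4,5] → [-4,-2] (no change)
  #17 pop 6: in=[-6,5] → [-6,6] (was [-2,6]); enqueue []
  #18 pop 3: in=[-6,6] → [-6,5] (no change)
  #19 pop 0: in=[-6,5] → [-6,6] (no change)

Fixpoint:
  val[0] = [-6,6]
  val[1] = [-3,-1]
  val[2] = [-4,5]
  val[3] = [-6,5]
  val[4] = [-4,5]
  val[5] = [-4,-2]
  val[6] = [-6,6]
  val[7] = [-4,5]

[-6,5]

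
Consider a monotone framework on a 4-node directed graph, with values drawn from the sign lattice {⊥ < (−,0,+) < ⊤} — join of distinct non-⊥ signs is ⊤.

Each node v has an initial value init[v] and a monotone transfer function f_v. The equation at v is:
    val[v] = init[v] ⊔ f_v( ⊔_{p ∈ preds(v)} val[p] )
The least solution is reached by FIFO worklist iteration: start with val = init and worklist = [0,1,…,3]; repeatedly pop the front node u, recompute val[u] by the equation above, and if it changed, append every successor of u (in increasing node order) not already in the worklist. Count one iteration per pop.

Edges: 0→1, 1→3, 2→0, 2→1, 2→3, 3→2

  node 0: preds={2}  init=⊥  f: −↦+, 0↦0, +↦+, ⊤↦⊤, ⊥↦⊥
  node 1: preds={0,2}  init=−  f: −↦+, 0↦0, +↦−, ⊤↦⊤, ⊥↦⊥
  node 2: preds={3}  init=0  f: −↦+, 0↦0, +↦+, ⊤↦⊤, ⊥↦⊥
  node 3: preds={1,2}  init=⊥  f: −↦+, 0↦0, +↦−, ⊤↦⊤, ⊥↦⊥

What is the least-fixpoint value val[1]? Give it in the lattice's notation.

Worklist (8 pops):
  #1 pop 0: in=0 → 0 (was ⊥); enqueue []
  #2 pop 1: in=0 → ⊤ (was −); enqueue []
  #3 pop 2: in=⊥ → 0 (no change)
  #4 pop 3: in=⊤ → ⊤ (was ⊥); enqueue [2]
  #5 pop 2: in=⊤ → ⊤ (was 0); enqueue [0,1,3]
  #6 pop 0: in=⊤ → ⊤ (was 0); enqueue []
  #7 pop 1: in=⊤ → ⊤ (no change)
  #8 pop 3: in=⊤ → ⊤ (no change)

Fixpoint:
  val[0] = ⊤
  val[1] = ⊤
  val[2] = ⊤
  val[3] = ⊤

⊤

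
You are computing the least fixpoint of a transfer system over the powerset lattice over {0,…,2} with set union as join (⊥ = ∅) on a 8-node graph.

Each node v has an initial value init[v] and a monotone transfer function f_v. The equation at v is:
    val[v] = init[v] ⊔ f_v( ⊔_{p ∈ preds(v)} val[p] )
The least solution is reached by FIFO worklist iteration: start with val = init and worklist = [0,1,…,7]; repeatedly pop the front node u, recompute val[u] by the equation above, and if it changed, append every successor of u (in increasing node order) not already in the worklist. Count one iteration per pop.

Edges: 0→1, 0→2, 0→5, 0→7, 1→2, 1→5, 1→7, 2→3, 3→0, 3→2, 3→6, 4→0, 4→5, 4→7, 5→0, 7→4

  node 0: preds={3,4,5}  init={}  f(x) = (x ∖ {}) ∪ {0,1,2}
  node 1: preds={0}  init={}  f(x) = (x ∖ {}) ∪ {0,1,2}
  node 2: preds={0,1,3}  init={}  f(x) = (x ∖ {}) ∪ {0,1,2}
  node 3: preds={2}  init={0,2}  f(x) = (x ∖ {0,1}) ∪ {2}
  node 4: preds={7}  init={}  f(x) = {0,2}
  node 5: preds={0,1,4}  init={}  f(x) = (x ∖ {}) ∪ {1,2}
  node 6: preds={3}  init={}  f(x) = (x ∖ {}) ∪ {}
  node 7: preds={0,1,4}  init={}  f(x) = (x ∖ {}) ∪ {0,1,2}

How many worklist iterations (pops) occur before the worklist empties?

10

Worklist (10 pops):
  #1 pop 0: in={0,2} → {0,1,2} (was {}); enqueue []
  #2 pop 1: in={0,1,2} → {0,1,2} (was {}); enqueue []
  #3 pop 2: in={0,1,2} → {0,1,2} (was {}); enqueue []
  #4 pop 3: in={0,1,2} → {0,2} (no change)
  #5 pop 4: in={} → {0,2} (was {}); enqueue [0]
  #6 pop 5: in={0,1,2} → {0,1,2} (was {}); enqueue []
  #7 pop 6: in={0,2} → {0,2} (was {}); enqueue []
  #8 pop 7: in={0,1,2} → {0,1,2} (was {}); enqueue [4]
  #9 pop 0: in={0,1,2} → {0,1,2} (no change)
  #10 pop 4: in={0,1,2} → {0,2} (no change)

Fixpoint:
  val[0] = {0,1,2}
  val[1] = {0,1,2}
  val[2] = {0,1,2}
  val[3] = {0,2}
  val[4] = {0,2}
  val[5] = {0,1,2}
  val[6] = {0,2}
  val[7] = {0,1,2}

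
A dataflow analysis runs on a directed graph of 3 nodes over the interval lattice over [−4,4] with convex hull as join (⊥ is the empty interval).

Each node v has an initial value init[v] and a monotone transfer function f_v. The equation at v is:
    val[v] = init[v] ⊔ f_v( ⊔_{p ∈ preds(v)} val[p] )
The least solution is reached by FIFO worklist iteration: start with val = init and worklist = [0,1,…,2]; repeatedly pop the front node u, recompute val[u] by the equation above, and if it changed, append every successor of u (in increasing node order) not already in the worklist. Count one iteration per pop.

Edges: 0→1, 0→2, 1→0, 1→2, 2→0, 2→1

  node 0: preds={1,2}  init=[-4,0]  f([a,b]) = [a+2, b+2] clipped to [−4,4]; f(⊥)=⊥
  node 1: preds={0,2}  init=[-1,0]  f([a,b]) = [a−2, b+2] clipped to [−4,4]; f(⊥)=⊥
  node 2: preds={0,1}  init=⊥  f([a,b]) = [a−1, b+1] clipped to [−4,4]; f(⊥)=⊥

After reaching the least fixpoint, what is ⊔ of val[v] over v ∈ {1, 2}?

[-4,4]

Iteration log — 6 steps:
  step 1. node 0  ⊔preds=[-1,0]  new=[-4,2]  old=[-4,0]  +wl: 
  step 2. node 1  ⊔preds=[-4,2]  new=[-4,4]  old=[-1,0]  +wl: 0
  step 3. node 2  ⊔preds=[-4,4]  new=[-4,4]  old=⊥  +wl: 1
  step 4. node 0  ⊔preds=[-4,4]  new=[-4,4]  old=[-4,2]  +wl: 2
  step 5. node 1  ⊔preds=[-4,4]  new=[-4,4]  stable
  step 6. node 2  ⊔preds=[-4,4]  new=[-4,4]  stable

Least fixpoint reached:
  node 0: [-4,4]
  node 1: [-4,4]
  node 2: [-4,4]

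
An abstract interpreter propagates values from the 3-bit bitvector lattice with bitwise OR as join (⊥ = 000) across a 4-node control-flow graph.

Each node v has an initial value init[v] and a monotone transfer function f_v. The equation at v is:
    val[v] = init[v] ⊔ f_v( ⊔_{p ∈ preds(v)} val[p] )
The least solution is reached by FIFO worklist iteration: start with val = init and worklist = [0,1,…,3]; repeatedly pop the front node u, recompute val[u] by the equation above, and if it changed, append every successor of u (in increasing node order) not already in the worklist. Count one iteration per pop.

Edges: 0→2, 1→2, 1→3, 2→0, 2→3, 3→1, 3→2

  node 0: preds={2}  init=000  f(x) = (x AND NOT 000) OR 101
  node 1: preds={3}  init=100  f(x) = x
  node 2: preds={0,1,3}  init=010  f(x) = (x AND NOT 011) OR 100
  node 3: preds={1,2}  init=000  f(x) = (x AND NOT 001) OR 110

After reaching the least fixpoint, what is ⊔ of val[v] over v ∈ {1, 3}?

Trace (8 dequeues):
  [1] u=0 | in 010 | out 111 | prev 000 | push {}
  [2] u=1 | in 000 | out 100 | ==
  [3] u=2 | in 111 | out 110 | prev 010 | push {0}
  [4] u=3 | in 110 | out 110 | prev 000 | push {1,2}
  [5] u=0 | in 110 | out 111 | ==
  [6] u=1 | in 110 | out 110 | prev 100 | push {3}
  [7] u=2 | in 111 | out 110 | ==
  [8] u=3 | in 110 | out 110 | ==

Converged values:
  [0] 111
  [1] 110
  [2] 110
  [3] 110

110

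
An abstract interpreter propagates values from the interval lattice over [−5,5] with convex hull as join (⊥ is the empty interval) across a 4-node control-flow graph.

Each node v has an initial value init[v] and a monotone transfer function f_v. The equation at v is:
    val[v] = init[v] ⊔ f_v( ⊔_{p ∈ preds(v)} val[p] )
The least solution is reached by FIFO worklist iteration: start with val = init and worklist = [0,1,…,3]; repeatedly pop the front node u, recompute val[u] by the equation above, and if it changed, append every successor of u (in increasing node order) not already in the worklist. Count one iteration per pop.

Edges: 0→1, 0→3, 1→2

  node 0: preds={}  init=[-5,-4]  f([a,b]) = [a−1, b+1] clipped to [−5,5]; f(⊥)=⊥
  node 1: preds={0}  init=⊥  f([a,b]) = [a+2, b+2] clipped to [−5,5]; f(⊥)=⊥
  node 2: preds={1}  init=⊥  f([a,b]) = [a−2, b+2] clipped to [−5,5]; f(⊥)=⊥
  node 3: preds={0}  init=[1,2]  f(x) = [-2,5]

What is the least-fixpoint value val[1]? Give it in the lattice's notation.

[-3,-2]

Iteration log — 4 steps:
  step 1. node 0  ⊔preds=⊥  new=[-5,-4]  stable
  step 2. node 1  ⊔preds=[-5,-4]  new=[-3,-2]  old=⊥  +wl: 
  step 3. node 2  ⊔preds=[-3,-2]  new=[-5,0]  old=⊥  +wl: 
  step 4. node 3  ⊔preds=[-5,-4]  new=[-2,5]  old=[1,2]  +wl: 

Least fixpoint reached:
  node 0: [-5,-4]
  node 1: [-3,-2]
  node 2: [-5,0]
  node 3: [-2,5]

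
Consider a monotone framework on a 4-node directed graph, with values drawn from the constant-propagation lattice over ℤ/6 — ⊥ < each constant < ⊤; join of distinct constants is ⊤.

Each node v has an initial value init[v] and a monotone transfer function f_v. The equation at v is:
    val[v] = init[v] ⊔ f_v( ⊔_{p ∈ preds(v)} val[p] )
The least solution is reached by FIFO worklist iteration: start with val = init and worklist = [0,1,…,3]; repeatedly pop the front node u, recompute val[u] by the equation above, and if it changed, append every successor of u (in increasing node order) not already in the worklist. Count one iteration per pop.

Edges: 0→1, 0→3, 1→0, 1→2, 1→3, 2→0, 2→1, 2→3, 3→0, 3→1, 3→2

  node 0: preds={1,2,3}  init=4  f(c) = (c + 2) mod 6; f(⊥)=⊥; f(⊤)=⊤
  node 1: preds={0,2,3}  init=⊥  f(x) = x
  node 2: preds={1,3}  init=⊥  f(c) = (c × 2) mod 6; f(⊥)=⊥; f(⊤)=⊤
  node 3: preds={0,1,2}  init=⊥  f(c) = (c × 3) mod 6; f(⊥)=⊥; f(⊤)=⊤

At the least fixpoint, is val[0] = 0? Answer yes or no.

no

Trace (10 dequeues):
  [1] u=0 | in ⊥ | out 4 | ==
  [2] u=1 | in 4 | out 4 | prev ⊥ | push {0}
  [3] u=2 | in 4 | out 2 | prev ⊥ | push {1}
  [4] u=3 | in ⊤ | out ⊤ | prev ⊥ | push {2}
  [5] u=0 | in ⊤ | out ⊤ | prev 4 | push {3}
  [6] u=1 | in ⊤ | out ⊤ | prev 4 | push {0}
  [7] u=2 | in ⊤ | out ⊤ | prev 2 | push {1}
  [8] u=3 | in ⊤ | out ⊤ | ==
  [9] u=0 | in ⊤ | out ⊤ | ==
  [10] u=1 | in ⊤ | out ⊤ | ==

Converged values:
  [0] ⊤
  [1] ⊤
  [2] ⊤
  [3] ⊤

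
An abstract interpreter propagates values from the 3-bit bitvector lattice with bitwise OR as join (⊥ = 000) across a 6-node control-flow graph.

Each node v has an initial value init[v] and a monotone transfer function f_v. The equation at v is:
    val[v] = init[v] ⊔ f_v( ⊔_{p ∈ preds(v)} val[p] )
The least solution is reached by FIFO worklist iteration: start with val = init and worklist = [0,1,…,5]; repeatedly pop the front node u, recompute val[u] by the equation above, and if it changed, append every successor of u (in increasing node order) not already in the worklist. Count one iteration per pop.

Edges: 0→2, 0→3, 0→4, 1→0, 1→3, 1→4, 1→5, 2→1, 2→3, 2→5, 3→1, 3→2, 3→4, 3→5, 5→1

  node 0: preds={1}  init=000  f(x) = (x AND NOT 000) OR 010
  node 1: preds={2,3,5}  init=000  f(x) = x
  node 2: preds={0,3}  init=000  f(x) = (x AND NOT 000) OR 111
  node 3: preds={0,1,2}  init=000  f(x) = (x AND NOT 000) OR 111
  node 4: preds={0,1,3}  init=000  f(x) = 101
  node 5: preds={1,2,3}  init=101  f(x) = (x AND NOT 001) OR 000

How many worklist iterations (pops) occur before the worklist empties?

13

Trace (13 dequeues):
  [1] u=0 | in 000 | out 010 | prev 000 | push {}
  [2] u=1 | in 101 | out 101 | prev 000 | push {0}
  [3] u=2 | in 010 | out 111 | prev 000 | push {1}
  [4] u=3 | in 111 | out 111 | prev 000 | push {2}
  [5] u=4 | in 111 | out 101 | prev 000 | push {}
  [6] u=5 | in 111 | out 111 | prev 101 | push {}
  [7] u=0 | in 101 | out 111 | prev 010 | push {3,4}
  [8] u=1 | in 111 | out 111 | prev 101 | push {0,5}
  [9] u=2 | in 111 | out 111 | ==
  [10] u=3 | in 111 | out 111 | ==
  [11] u=4 | in 111 | out 101 | ==
  [12] u=0 | in 111 | out 111 | ==
  [13] u=5 | in 111 | out 111 | ==

Converged values:
  [0] 111
  [1] 111
  [2] 111
  [3] 111
  [4] 101
  [5] 111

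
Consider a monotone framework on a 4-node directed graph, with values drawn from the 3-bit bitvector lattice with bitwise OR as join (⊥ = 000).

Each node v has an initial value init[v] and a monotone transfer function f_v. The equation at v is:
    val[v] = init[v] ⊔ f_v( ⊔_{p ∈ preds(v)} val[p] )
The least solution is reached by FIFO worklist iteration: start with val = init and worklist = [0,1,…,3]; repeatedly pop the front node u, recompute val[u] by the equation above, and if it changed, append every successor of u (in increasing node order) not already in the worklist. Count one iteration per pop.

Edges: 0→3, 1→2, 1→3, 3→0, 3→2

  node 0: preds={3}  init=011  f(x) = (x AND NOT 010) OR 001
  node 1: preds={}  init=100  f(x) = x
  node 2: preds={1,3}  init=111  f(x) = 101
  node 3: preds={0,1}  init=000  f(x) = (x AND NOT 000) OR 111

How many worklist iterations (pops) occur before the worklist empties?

7

Iteration log — 7 steps:
  step 1. node 0  ⊔preds=000  new=011  stable
  step 2. node 1  ⊔preds=000  new=100  stable
  step 3. node 2  ⊔preds=100  new=111  stable
  step 4. node 3  ⊔preds=111  new=111  old=000  +wl: 0,2
  step 5. node 0  ⊔preds=111  new=111  old=011  +wl: 3
  step 6. node 2  ⊔preds=111  new=111  stable
  step 7. node 3  ⊔preds=111  new=111  stable

Least fixpoint reached:
  node 0: 111
  node 1: 100
  node 2: 111
  node 3: 111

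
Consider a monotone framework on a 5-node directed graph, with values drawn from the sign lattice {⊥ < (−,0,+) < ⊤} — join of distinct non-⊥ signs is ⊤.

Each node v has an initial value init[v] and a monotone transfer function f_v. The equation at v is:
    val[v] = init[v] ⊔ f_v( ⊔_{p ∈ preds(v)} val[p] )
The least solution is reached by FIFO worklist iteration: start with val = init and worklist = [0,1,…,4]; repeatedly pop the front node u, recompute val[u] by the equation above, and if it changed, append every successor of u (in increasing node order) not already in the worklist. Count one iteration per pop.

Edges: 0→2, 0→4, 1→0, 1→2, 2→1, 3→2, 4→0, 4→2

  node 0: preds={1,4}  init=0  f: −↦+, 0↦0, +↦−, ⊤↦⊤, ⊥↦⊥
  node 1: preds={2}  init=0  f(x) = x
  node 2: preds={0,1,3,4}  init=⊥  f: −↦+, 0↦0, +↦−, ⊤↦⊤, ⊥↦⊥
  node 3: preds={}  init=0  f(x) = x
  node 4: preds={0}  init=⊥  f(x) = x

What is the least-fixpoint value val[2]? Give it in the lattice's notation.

Iteration log — 8 steps:
  step 1. node 0  ⊔preds=0  new=0  stable
  step 2. node 1  ⊔preds=⊥  new=0  stable
  step 3. node 2  ⊔preds=0  new=0  old=⊥  +wl: 1
  step 4. node 3  ⊔preds=⊥  new=0  stable
  step 5. node 4  ⊔preds=0  new=0  old=⊥  +wl: 0,2
  step 6. node 1  ⊔preds=0  new=0  stable
  step 7. node 0  ⊔preds=0  new=0  stable
  step 8. node 2  ⊔preds=0  new=0  stable

Least fixpoint reached:
  node 0: 0
  node 1: 0
  node 2: 0
  node 3: 0
  node 4: 0

0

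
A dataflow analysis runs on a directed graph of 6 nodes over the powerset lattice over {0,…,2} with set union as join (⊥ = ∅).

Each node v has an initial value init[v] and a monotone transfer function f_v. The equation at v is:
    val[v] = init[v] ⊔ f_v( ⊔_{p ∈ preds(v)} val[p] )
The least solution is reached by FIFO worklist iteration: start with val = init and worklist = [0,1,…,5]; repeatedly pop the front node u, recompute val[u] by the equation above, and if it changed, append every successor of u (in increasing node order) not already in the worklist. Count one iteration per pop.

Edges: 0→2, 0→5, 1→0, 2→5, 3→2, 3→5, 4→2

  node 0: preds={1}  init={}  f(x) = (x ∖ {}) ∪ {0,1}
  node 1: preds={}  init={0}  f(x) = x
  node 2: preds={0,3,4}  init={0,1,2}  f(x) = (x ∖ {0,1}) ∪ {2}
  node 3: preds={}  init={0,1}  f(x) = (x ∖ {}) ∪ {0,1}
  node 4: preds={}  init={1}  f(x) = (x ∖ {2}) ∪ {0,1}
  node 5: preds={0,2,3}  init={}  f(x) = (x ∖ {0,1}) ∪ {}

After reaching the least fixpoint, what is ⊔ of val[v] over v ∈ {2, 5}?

Iteration log — 7 steps:
  step 1. node 0  ⊔preds={0}  new={0,1}  old={}  +wl: 
  step 2. node 1  ⊔preds={}  new={0}  stable
  step 3. node 2  ⊔preds={0,1}  new={0,1,2}  stable
  step 4. node 3  ⊔preds={}  new={0,1}  stable
  step 5. node 4  ⊔preds={}  new={0,1}  old={1}  +wl: 2
  step 6. node 5  ⊔preds={0,1,2}  new={2}  old={}  +wl: 
  step 7. node 2  ⊔preds={0,1}  new={0,1,2}  stable

Least fixpoint reached:
  node 0: {0,1}
  node 1: {0}
  node 2: {0,1,2}
  node 3: {0,1}
  node 4: {0,1}
  node 5: {2}

{0,1,2}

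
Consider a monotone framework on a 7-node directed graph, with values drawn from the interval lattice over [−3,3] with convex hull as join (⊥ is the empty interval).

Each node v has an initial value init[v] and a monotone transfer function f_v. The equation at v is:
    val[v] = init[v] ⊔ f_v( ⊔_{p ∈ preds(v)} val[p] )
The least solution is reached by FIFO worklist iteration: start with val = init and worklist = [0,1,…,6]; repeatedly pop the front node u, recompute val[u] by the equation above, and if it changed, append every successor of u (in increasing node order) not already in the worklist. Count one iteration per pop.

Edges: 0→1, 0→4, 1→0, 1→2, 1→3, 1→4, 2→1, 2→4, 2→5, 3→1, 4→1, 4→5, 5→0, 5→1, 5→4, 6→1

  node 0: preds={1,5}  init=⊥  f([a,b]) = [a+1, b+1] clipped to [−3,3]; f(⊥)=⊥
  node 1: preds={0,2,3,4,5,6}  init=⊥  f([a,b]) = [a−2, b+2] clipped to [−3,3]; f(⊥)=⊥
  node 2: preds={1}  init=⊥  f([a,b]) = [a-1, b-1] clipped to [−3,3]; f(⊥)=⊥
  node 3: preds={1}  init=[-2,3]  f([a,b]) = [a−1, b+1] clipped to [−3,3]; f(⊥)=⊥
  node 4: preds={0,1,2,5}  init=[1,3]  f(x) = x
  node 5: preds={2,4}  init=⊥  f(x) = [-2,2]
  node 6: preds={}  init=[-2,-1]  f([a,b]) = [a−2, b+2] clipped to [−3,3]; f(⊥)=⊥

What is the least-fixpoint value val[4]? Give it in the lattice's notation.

[-3,3]

Worklist (10 pops):
  #1 pop 0: in=⊥ → ⊥ (no change)
  #2 pop 1: in=[-2,3] → [-3,3] (was ⊥); enqueue [0]
  #3 pop 2: in=[-3,3] → [-3,2] (was ⊥); enqueue [1]
  #4 pop 3: in=[-3,3] → [-3,3] (was [-2,3]); enqueue []
  #5 pop 4: in=[-3,3] → [-3,3] (was [1,3]); enqueue []
  #6 pop 5: in=[-3,3] → [-2,2] (was ⊥); enqueue [4]
  #7 pop 6: in=⊥ → [-2,-1] (no change)
  #8 pop 0: in=[-3,3] → [-2,3] (was ⊥); enqueue []
  #9 pop 1: in=[-3,3] → [-3,3] (no change)
  #10 pop 4: in=[-3,3] → [-3,3] (no change)

Fixpoint:
  val[0] = [-2,3]
  val[1] = [-3,3]
  val[2] = [-3,2]
  val[3] = [-3,3]
  val[4] = [-3,3]
  val[5] = [-2,2]
  val[6] = [-2,-1]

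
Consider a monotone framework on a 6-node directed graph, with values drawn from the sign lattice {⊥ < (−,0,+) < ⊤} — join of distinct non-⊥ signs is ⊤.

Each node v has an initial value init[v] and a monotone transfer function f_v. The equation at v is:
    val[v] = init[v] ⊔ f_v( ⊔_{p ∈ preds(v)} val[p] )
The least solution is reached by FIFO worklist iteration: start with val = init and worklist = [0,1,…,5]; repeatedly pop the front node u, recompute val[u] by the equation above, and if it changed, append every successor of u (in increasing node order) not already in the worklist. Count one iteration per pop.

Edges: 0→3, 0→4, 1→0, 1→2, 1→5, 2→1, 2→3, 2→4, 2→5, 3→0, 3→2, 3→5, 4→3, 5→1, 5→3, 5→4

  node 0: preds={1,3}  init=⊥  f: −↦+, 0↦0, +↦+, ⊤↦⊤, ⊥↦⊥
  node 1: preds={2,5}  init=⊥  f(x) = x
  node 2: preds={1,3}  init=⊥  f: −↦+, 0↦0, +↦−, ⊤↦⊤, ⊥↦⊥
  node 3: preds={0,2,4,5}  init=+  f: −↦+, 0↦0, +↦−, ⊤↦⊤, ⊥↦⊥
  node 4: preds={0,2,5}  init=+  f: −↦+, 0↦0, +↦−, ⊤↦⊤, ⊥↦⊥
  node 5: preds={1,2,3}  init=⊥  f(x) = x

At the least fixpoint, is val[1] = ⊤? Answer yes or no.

Trace (13 dequeues):
  [1] u=0 | in + | out + | prev ⊥ | push {}
  [2] u=1 | in ⊥ | out ⊥ | ==
  [3] u=2 | in + | out − | prev ⊥ | push {1}
  [4] u=3 | in ⊤ | out ⊤ | prev + | push {0,2}
  [5] u=4 | in ⊤ | out ⊤ | prev + | push {3}
  [6] u=5 | in ⊤ | out ⊤ | prev ⊥ | push {4}
  [7] u=1 | in ⊤ | out ⊤ | prev ⊥ | push {5}
  [8] u=0 | in ⊤ | out ⊤ | prev + | push {}
  [9] u=2 | in ⊤ | out ⊤ | prev − | push {1}
  [10] u=3 | in ⊤ | out ⊤ | ==
  [11] u=4 | in ⊤ | out ⊤ | ==
  [12] u=5 | in ⊤ | out ⊤ | ==
  [13] u=1 | in ⊤ | out ⊤ | ==

Converged values:
  [0] ⊤
  [1] ⊤
  [2] ⊤
  [3] ⊤
  [4] ⊤
  [5] ⊤

yes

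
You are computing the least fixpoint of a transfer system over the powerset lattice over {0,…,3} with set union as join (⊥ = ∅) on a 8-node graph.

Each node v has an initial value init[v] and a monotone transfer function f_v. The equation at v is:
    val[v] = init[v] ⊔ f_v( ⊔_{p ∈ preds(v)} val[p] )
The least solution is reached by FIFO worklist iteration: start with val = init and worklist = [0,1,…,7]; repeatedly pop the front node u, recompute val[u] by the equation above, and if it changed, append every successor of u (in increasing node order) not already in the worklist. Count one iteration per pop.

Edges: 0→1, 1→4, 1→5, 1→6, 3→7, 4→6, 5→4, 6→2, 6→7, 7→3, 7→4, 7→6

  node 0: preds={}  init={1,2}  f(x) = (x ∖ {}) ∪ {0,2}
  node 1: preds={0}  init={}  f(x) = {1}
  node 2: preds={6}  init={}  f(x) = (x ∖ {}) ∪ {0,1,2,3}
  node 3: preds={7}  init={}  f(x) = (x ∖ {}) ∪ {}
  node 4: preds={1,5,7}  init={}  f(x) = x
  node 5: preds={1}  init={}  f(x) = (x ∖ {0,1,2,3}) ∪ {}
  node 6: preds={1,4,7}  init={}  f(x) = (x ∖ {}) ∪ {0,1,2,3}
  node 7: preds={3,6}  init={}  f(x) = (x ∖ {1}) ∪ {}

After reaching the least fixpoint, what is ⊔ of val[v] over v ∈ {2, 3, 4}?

Iteration log — 13 steps:
  step 1. node 0  ⊔preds={}  new={0,1,2}  old={1,2}  +wl: 
  step 2. node 1  ⊔preds={0,1,2}  new={1}  old={}  +wl: 
  step 3. node 2  ⊔preds={}  new={0,1,2,3}  old={}  +wl: 
  step 4. node 3  ⊔preds={}  new={}  stable
  step 5. node 4  ⊔preds={1}  new={1}  old={}  +wl: 
  step 6. node 5  ⊔preds={1}  new={}  stable
  step 7. node 6  ⊔preds={1}  new={0,1,2,3}  old={}  +wl: 2
  step 8. node 7  ⊔preds={0,1,2,3}  new={0,2,3}  old={}  +wl: 3,4,6
  step 9. node 2  ⊔preds={0,1,2,3}  new={0,1,2,3}  stable
  step 10. node 3  ⊔preds={0,2,3}  new={0,2,3}  old={}  +wl: 7
  step 11. node 4  ⊔preds={0,1,2,3}  new={0,1,2,3}  old={1}  +wl: 
  step 12. node 6  ⊔preds={0,1,2,3}  new={0,1,2,3}  stable
  step 13. node 7  ⊔preds={0,1,2,3}  new={0,2,3}  stable

Least fixpoint reached:
  node 0: {0,1,2}
  node 1: {1}
  node 2: {0,1,2,3}
  node 3: {0,2,3}
  node 4: {0,1,2,3}
  node 5: {}
  node 6: {0,1,2,3}
  node 7: {0,2,3}

{0,1,2,3}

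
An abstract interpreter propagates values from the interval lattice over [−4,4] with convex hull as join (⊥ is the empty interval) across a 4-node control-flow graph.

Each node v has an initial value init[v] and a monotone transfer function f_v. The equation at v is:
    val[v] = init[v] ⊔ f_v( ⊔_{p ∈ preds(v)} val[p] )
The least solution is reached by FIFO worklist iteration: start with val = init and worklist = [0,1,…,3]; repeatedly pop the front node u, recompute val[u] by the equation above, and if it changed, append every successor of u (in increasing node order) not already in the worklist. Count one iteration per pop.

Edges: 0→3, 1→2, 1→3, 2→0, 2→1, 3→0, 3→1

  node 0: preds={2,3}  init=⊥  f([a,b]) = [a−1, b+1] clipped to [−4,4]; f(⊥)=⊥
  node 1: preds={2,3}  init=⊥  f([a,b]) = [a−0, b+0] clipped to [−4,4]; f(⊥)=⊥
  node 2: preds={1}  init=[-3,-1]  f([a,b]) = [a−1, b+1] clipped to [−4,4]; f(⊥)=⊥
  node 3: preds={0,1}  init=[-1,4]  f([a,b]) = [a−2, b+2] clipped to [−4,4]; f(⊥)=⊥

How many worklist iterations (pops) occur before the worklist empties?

Worklist (8 pops):
  #1 pop 0: in=[-3,4] → [-4,4] (was ⊥); enqueue []
  #2 pop 1: in=[-3,4] → [-3,4] (was ⊥); enqueue []
  #3 pop 2: in=[-3,4] → [-4,4] (was [-3,-1]); enqueue [0,1]
  #4 pop 3: in=[-4,4] → [-4,4] (was [-1,4]); enqueue []
  #5 pop 0: in=[-4,4] → [-4,4] (no change)
  #6 pop 1: in=[-4,4] → [-4,4] (was [-3,4]); enqueue [2,3]
  #7 pop 2: in=[-4,4] → [-4,4] (no change)
  #8 pop 3: in=[-4,4] → [-4,4] (no change)

Fixpoint:
  val[0] = [-4,4]
  val[1] = [-4,4]
  val[2] = [-4,4]
  val[3] = [-4,4]

8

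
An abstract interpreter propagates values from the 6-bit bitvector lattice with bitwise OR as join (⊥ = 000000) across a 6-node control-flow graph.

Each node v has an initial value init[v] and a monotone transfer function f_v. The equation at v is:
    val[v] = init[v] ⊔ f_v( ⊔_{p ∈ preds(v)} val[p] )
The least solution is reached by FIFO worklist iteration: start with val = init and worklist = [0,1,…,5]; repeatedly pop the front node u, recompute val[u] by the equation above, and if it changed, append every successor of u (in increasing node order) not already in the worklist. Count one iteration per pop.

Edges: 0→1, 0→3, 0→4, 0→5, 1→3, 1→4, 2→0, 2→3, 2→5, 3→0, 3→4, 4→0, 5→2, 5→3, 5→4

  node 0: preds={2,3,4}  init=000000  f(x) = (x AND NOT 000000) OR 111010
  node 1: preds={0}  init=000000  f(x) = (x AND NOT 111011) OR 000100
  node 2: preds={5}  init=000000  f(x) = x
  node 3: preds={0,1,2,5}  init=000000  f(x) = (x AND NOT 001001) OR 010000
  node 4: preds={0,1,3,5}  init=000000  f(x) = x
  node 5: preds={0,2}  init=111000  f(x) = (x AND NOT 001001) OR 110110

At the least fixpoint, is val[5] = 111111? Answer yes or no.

no

Worklist (13 pops):
  #1 pop 0: in=000000 → 111010 (was 000000); enqueue []
  #2 pop 1: in=111010 → 000100 (was 000000); enqueue []
  #3 pop 2: in=111000 → 111000 (was 000000); enqueue [0]
  #4 pop 3: in=111110 → 110110 (was 000000); enqueue []
  #5 pop 4: in=111110 → 111110 (was 000000); enqueue []
  #6 pop 5: in=111010 → 111110 (was 111000); enqueue [2,3,4]
  #7 pop 0: in=111110 → 111110 (was 111010); enqueue [1,5]
  #8 pop 2: in=111110 → 111110 (was 111000); enqueue [0]
  #9 pop 3: in=111110 → 110110 (no change)
  #10 pop 4: in=111110 → 111110 (no change)
  #11 pop 1: in=111110 → 000100 (no change)
  #12 pop 5: in=111110 → 111110 (no change)
  #13 pop 0: in=111110 → 111110 (no change)

Fixpoint:
  val[0] = 111110
  val[1] = 000100
  val[2] = 111110
  val[3] = 110110
  val[4] = 111110
  val[5] = 111110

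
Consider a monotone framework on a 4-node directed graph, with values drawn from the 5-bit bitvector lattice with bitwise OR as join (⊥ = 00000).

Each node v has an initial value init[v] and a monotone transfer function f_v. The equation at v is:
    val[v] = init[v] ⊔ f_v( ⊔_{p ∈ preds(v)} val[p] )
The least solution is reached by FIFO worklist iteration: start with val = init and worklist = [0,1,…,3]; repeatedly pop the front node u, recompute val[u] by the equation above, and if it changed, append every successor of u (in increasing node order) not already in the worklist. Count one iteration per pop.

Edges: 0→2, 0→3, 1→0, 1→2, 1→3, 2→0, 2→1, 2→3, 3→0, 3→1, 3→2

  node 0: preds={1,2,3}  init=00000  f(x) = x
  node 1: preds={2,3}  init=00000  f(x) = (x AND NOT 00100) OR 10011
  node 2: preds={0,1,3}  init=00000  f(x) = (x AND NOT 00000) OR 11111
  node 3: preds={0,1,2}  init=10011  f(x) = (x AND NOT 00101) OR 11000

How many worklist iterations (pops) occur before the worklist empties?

9

Trace (9 dequeues):
  [1] u=0 | in 10011 | out 10011 | prev 00000 | push {}
  [2] u=1 | in 10011 | out 10011 | prev 00000 | push {0}
  [3] u=2 | in 10011 | out 11111 | prev 00000 | push {1}
  [4] u=3 | in 11111 | out 11011 | prev 10011 | push {2}
  [5] u=0 | in 11111 | out 11111 | prev 10011 | push {3}
  [6] u=1 | in 11111 | out 11011 | prev 10011 | push {0}
  [7] u=2 | in 11111 | out 11111 | ==
  [8] u=3 | in 11111 | out 11011 | ==
  [9] u=0 | in 11111 | out 11111 | ==

Converged values:
  [0] 11111
  [1] 11011
  [2] 11111
  [3] 11011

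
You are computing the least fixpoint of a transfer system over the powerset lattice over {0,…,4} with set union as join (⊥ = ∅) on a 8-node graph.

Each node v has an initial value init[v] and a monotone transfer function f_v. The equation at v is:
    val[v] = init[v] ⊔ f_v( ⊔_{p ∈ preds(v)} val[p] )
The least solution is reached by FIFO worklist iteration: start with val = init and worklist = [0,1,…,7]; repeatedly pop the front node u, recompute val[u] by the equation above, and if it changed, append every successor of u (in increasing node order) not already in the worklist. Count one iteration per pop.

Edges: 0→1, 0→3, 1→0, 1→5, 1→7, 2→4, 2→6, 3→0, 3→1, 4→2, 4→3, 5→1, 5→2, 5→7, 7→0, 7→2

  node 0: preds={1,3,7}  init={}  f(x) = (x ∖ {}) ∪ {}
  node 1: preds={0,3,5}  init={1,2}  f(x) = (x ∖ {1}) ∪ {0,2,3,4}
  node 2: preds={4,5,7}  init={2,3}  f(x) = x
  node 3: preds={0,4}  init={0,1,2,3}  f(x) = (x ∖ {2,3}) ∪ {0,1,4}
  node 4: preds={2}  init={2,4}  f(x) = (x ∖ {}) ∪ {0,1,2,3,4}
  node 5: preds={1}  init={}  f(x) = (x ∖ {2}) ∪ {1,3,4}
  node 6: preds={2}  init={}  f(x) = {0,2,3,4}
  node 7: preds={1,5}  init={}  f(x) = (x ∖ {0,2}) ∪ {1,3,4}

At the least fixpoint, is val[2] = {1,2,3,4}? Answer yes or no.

Iteration log — 14 steps:
  step 1. node 0  ⊔preds={0,1,2,3}  new={0,1,2,3}  old={}  +wl: 
  step 2. node 1  ⊔preds={0,1,2,3}  new={0,1,2,3,4}  old={1,2}  +wl: 0
  step 3. node 2  ⊔preds={2,4}  new={2,3,4}  old={2,3}  +wl: 
  step 4. node 3  ⊔preds={0,1,2,3,4}  new={0,1,2,3,4}  old={0,1,2,3}  +wl: 1
  step 5. node 4  ⊔preds={2,3,4}  new={0,1,2,3,4}  old={2,4}  +wl: 2,3
  step 6. node 5  ⊔preds={0,1,2,3,4}  new={0,1,3,4}  old={}  +wl: 
  step 7. node 6  ⊔preds={2,3,4}  new={0,2,3,4}  old={}  +wl: 
  step 8. node 7  ⊔preds={0,1,2,3,4}  new={1,3,4}  old={}  +wl: 
  step 9. node 0  ⊔preds={0,1,2,3,4}  new={0,1,2,3,4}  old={0,1,2,3}  +wl: 
  step 10. node 1  ⊔preds={0,1,2,3,4}  new={0,1,2,3,4}  stable
  step 11. node 2  ⊔preds={0,1,2,3,4}  new={0,1,2,3,4}  old={2,3,4}  +wl: 4,6
  step 12. node 3  ⊔preds={0,1,2,3,4}  new={0,1,2,3,4}  stable
  step 13. node 4  ⊔preds={0,1,2,3,4}  new={0,1,2,3,4}  stable
  step 14. node 6  ⊔preds={0,1,2,3,4}  new={0,2,3,4}  stable

Least fixpoint reached:
  node 0: {0,1,2,3,4}
  node 1: {0,1,2,3,4}
  node 2: {0,1,2,3,4}
  node 3: {0,1,2,3,4}
  node 4: {0,1,2,3,4}
  node 5: {0,1,3,4}
  node 6: {0,2,3,4}
  node 7: {1,3,4}

no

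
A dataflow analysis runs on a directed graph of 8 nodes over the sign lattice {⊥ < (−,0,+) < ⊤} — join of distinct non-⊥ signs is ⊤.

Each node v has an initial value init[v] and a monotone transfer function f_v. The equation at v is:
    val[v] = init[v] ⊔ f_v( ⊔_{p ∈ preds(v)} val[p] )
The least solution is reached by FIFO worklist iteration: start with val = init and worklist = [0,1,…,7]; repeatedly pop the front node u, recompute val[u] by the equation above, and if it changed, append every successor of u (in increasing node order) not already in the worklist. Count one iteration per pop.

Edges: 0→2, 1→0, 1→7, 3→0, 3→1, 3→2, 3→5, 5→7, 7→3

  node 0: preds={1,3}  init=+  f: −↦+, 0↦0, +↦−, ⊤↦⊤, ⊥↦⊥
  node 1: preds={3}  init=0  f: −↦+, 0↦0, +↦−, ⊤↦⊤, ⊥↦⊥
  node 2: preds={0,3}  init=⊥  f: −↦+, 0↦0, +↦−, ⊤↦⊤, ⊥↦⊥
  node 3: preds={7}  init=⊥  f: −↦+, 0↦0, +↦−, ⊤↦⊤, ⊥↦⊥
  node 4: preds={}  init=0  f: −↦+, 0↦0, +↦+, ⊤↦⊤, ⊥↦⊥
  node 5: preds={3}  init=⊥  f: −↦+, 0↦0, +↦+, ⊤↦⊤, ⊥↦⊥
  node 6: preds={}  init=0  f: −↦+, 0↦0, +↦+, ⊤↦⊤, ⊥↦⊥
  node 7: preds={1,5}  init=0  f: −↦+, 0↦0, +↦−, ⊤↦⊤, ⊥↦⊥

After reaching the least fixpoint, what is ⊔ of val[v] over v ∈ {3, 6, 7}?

0

Trace (11 dequeues):
  [1] u=0 | in 0 | out ⊤ | prev + | push {}
  [2] u=1 | in ⊥ | out 0 | ==
  [3] u=2 | in ⊤ | out ⊤ | prev ⊥ | push {}
  [4] u=3 | in 0 | out 0 | prev ⊥ | push {0,1,2}
  [5] u=4 | in ⊥ | out 0 | ==
  [6] u=5 | in 0 | out 0 | prev ⊥ | push {}
  [7] u=6 | in ⊥ | out 0 | ==
  [8] u=7 | in 0 | out 0 | ==
  [9] u=0 | in 0 | out ⊤ | ==
  [10] u=1 | in 0 | out 0 | ==
  [11] u=2 | in ⊤ | out ⊤ | ==

Converged values:
  [0] ⊤
  [1] 0
  [2] ⊤
  [3] 0
  [4] 0
  [5] 0
  [6] 0
  [7] 0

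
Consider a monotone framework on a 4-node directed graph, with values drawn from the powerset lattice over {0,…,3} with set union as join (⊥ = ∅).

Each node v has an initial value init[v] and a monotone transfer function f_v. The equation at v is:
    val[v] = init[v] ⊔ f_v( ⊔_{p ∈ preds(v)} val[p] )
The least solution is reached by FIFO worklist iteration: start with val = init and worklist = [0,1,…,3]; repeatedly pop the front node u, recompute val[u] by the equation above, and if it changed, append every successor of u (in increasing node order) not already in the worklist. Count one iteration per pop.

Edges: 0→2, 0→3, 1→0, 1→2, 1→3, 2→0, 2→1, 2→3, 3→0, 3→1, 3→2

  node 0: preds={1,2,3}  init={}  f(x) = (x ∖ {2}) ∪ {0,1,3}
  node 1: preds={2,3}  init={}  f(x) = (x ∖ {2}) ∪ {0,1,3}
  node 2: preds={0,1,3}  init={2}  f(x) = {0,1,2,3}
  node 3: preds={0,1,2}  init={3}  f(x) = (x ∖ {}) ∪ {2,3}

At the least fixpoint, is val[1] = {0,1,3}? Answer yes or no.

Worklist (7 pops):
  #1 pop 0: in={2,3} → {0,1,3} (was {}); enqueue []
  #2 pop 1: in={2,3} → {0,1,3} (was {}); enqueue [0]
  #3 pop 2: in={0,1,3} → {0,1,2,3} (was {2}); enqueue [1]
  #4 pop 3: in={0,1,2,3} → {0,1,2,3} (was {3}); enqueue [2]
  #5 pop 0: in={0,1,2,3} → {0,1,3} (no change)
  #6 pop 1: in={0,1,2,3} → {0,1,3} (no change)
  #7 pop 2: in={0,1,2,3} → {0,1,2,3} (no change)

Fixpoint:
  val[0] = {0,1,3}
  val[1] = {0,1,3}
  val[2] = {0,1,2,3}
  val[3] = {0,1,2,3}

yes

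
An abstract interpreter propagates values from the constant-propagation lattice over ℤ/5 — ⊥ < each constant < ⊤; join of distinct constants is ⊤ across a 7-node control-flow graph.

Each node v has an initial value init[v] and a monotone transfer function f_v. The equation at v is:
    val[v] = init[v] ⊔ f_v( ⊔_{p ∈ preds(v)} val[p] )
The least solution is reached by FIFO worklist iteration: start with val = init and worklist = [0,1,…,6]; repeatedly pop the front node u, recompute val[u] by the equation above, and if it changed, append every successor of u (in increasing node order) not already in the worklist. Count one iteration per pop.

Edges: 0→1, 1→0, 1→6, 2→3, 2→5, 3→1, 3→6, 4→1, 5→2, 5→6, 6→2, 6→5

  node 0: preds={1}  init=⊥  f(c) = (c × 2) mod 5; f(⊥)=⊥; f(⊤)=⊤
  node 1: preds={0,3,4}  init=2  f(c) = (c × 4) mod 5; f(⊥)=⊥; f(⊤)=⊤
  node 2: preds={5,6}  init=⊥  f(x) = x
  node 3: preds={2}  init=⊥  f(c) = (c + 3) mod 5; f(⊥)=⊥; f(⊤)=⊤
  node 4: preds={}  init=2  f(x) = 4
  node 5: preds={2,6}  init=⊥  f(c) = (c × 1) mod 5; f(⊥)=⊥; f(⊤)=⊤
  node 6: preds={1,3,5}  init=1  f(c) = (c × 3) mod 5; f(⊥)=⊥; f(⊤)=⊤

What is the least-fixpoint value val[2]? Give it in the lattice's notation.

Worklist (15 pops):
  #1 pop 0: in=2 → 4 (was ⊥); enqueue []
  #2 pop 1: in=⊤ → ⊤ (was 2); enqueue [0]
  #3 pop 2: in=1 → 1 (was ⊥); enqueue []
  #4 pop 3: in=1 → 4 (was ⊥); enqueue [1]
  #5 pop 4: in=⊥ → ⊤ (was 2); enqueue []
  #6 pop 5: in=1 → 1 (was ⊥); enqueue [2]
  #7 pop 6: in=⊤ → ⊤ (was 1); enqueue [5]
  #8 pop 0: in=⊤ → ⊤ (was 4); enqueue []
  #9 pop 1: in=⊤ → ⊤ (no change)
  #10 pop 2: in=⊤ → ⊤ (was 1); enqueue [3]
  #11 pop 5: in=⊤ → ⊤ (was 1); enqueue [2,6]
  #12 pop 3: in=⊤ → ⊤ (was 4); enqueue [1]
  #13 pop 2: in=⊤ → ⊤ (no change)
  #14 pop 6: in=⊤ → ⊤ (no change)
  #15 pop 1: in=⊤ → ⊤ (no change)

Fixpoint:
  val[0] = ⊤
  val[1] = ⊤
  val[2] = ⊤
  val[3] = ⊤
  val[4] = ⊤
  val[5] = ⊤
  val[6] = ⊤

⊤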